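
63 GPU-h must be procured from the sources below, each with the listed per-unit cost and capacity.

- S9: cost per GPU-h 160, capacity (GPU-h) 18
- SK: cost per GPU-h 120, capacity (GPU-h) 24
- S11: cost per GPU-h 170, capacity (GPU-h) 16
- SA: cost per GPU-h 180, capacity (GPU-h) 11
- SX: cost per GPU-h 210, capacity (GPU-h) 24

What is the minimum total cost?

Use sources in increasing cost order.
SK at 120: take all 24 GPU-h — 39 still needed.
Take 18 from S9 at 160 — need 21 more.
Take 16 from S11 at 170 — need 5 more.
SA (180): take the remaining 5 — done.
SX: unused.
Cost = 24×120 + 18×160 + 16×170 + 5×180 = 9380.

9380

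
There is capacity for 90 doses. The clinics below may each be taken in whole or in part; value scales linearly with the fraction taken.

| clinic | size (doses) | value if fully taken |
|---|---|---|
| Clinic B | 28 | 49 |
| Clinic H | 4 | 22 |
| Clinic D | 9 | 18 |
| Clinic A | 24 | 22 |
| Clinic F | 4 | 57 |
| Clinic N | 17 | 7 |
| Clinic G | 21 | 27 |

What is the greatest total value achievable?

195

Rank by value-to-size ratio: Clinic F 57/4≈14.2, Clinic H 22/4≈5.5, Clinic D 18/9≈2, Clinic B 49/28≈1.75, Clinic G 27/21≈1.29, Clinic A 22/24≈0.917, Clinic N 7/17≈0.412.
Take all of Clinic F (4 doses, value 57) → 86 doses left.
Clinic H: take in full, 4 doses for value 22 → 82 left.
All 9 doses of Clinic D fit (value 18) → 73 remain.
Take all of Clinic B (28 doses, value 49) → 45 doses left.
Clinic G: take in full, 21 doses for value 27 → 24 left.
Take all of Clinic A (24 doses, value 22) → 0 doses left.
Total value = 195.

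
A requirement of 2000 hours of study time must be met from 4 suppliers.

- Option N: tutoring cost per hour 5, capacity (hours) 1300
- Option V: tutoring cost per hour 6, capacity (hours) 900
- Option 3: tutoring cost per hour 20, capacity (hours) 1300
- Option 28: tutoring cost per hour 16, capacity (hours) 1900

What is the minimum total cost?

Use suppliers in increasing cost order.
Option N at 5: take all 1300 hours ; 700 still needed.
Take 700 from Option V at 6 to finish.
Option 28, Option 3: unused.
Cost = 1300×5 + 700×6 = 10700.

10700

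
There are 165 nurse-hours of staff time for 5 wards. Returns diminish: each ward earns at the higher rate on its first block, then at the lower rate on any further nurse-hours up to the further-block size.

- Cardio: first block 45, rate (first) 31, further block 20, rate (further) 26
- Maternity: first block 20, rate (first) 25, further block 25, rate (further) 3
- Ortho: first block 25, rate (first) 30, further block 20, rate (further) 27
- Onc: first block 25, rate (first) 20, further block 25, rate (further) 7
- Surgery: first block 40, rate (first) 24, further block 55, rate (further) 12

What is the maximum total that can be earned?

Treat each block as its own option and order by rate: Cardio/tier1 31 > Ortho/tier1 30 > Ortho/tier2 27 > Cardio/tier2 26 > Maternity/tier1 25 > Surgery/tier1 24 > Onc/tier1 20 > Surgery/tier2 12 > Onc/tier2 7 > Maternity/tier2 3.
Cardio/tier1 (31): +45 → 120 left.
Ortho/tier1 (30): +25 → 95 left.
Ortho tier2 at 27: fill all 20 → 75 left.
Cardio/tier2 (26): +20 → 55 left.
Maternity tier1 at 25: fill all 20 → 35 left.
Surgery tier1 at 24: only 35 left, fill 35.
Total = 31×45 + 30×25 + 27×20 + 26×20 + 25×20 + 24×35 = 4545.

4545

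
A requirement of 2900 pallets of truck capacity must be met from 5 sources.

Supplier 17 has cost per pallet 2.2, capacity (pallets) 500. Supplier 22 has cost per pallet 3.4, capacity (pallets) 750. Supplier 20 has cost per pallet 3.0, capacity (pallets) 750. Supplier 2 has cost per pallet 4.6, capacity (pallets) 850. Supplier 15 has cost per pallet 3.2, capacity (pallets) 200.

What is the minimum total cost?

Use sources in increasing cost order.
Supplier 17 (2.2): use full 500 → 2400 pallets to go.
Supplier 20 at 3.0: take all 750 pallets → 1650 still needed.
Supplier 15 (3.2): use full 200 → 1450 pallets to go.
Supplier 22 (3.4): use full 750 → 700 pallets to go.
Take 700 from Supplier 2 at 4.6 to finish.
Cost = 500×2.2 + 750×3.0 + 200×3.2 + 750×3.4 + 700×4.6 = 9760.

9760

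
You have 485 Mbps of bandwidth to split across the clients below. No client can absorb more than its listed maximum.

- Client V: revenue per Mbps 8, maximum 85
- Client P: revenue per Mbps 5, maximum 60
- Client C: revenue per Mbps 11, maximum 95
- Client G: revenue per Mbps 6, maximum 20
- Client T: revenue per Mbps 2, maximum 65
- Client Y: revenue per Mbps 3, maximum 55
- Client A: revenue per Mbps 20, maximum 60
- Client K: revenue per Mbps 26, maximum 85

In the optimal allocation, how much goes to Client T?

Highest revenue per Mbps first: Client K 26 > Client A 20 > Client C 11 > Client V 8 > Client G 6 > Client P 5 > Client Y 3 > Client T 2.
Give Client K 85 to hit its cap of 85 → 400 left.
Give Client A 60 to hit its cap of 60 → 340 left.
Client C: +95 to 95 (cap) → 245 left.
Client V takes 85 to reach its cap of 85 → 160 left.
Client G takes 20 to reach its cap of 20 → 140 left.
Client P takes 60 to reach its cap of 60 → 80 left.
Client Y: +55 to 55 (cap) → 25 left.
Client T has room for 65 but only 25 remain, so it gets 25.

25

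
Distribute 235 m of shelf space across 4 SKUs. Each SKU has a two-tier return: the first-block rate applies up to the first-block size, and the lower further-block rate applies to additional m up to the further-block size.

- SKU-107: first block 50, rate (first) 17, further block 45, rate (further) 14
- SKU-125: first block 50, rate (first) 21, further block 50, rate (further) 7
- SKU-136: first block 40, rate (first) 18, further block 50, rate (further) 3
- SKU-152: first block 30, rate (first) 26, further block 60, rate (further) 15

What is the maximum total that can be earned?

Rank every tier by rate: SKU-152/tier1 26 > SKU-125/tier1 21 > SKU-136/tier1 18 > SKU-107/tier1 17 > SKU-152/tier2 15 > SKU-107/tier2 14 > SKU-125/tier2 7 > SKU-136/tier2 3.
SKU-152 tier1 at 26: fill all 30 ; 205 left.
SKU-125 tier1 at 21: fill all 50 ; 155 left.
SKU-136/tier1 (18): +40 ; 115 left.
SKU-107 tier1 at 17: fill all 50 ; 65 left.
Fill SKU-152 tier2 block (60 at 15) ; 5 left.
SKU-107/tier2: +5 of 45 at 14; pool empty.
Total = 26×30 + 21×50 + 18×40 + 17×50 + 15×60 + 14×5 = 4370.

4370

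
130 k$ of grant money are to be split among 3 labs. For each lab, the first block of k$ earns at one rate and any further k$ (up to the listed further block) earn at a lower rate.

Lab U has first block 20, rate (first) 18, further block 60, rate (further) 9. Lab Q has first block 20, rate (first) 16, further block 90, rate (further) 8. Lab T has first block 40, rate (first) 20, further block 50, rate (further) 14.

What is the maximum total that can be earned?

Order all 6 blocks by rate: Lab T/first 20 > Lab U/first 18 > Lab Q/first 16 > Lab T/second 14 > Lab U/second 9 > Lab Q/second 8.
Lab T first at 20: fill all 40 ; 90 left.
Lab U first at 18: fill all 20 ; 70 left.
Lab Q first at 16: fill all 20 ; 50 left.
Lab T second at 14: fill all 50 ; 0 left.
Total = 20×40 + 18×20 + 16×20 + 14×50 = 2180.

2180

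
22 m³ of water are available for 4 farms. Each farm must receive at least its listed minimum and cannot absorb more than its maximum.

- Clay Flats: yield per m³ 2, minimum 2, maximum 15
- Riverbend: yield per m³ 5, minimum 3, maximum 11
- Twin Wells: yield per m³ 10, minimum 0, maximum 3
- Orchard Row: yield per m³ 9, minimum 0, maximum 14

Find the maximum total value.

175

Meeting every minimum uses 2+3+0+0 = 5 m³, leaving 17.
Highest yield per m³ first: Twin Wells 10 > Orchard Row 9 > Riverbend 5 > Clay Flats 2.
Twin Wells takes 3 more to reach its cap of 3 — 14 left.
Orchard Row: +14 to 14 (cap) — 0 left.
Total = 2×2 + 5×3 + 10×3 + 9×14 = 175.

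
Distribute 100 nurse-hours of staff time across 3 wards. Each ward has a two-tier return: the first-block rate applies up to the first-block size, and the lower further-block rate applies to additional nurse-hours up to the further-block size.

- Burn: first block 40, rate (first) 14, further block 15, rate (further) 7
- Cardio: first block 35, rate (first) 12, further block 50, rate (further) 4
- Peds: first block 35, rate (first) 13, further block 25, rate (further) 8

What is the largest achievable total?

Treat each block as its own option and order by rate: Burn/first 14 > Peds/first 13 > Cardio/first 12 > Peds/second 8 > Burn/second 7 > Cardio/second 4.
Burn first at 14: fill all 40 — 60 left.
Peds/first (13): +35 — 25 left.
Cardio/first: +25 of 35 at 12; pool empty.
Total = 14×40 + 13×35 + 12×25 = 1315.

1315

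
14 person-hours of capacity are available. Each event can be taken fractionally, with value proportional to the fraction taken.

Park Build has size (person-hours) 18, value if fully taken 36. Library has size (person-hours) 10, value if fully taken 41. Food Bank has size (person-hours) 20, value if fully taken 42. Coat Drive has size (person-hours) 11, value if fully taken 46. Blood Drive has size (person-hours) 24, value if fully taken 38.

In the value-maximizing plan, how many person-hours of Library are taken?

Rank by value-to-size ratio: Coat Drive 46/11≈4.18, Library 41/10≈4.1, Food Bank 42/20≈2.1, Park Build 36/18≈2, Blood Drive 38/24≈1.58.
Coat Drive: take in full, 11 person-hours for value 46 — 3 left.
Fill the last 3 person-hours with part of Library: 3/10 of it earns 12.3.

3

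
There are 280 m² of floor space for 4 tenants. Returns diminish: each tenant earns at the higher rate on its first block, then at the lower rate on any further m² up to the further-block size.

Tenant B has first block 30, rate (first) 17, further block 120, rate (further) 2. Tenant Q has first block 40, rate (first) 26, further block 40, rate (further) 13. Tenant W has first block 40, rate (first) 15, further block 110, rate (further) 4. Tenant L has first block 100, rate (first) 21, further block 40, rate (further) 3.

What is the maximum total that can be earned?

Rank every tier by rate: Tenant Q/T1 26 > Tenant L/T1 21 > Tenant B/T1 17 > Tenant W/T1 15 > Tenant Q/T2 13 > Tenant W/T2 4 > Tenant L/T2 3 > Tenant B/T2 2.
Tenant Q/T1 (26): +40 ; 240 left.
Tenant L T1 at 21: fill all 100 ; 140 left.
Tenant B/T1 (17): +30 ; 110 left.
Tenant W T1 at 15: fill all 40 ; 70 left.
Tenant Q/T2 (13): +40 ; 30 left.
30 remain; put them into Tenant W T2 at 4.
Total = 26×40 + 21×100 + 17×30 + 15×40 + 13×40 + 4×30 = 4890.

4890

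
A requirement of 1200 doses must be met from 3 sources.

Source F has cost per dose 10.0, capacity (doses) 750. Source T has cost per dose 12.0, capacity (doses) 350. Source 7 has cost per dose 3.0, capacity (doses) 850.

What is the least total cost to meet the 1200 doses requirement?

6050

Use sources in increasing cost order.
Source 7 (3.0): use full 850 ; 350 doses to go.
Source F (10.0): take the remaining 350 ; done.
Source T: unused.
Cost = 850×3.0 + 350×10.0 = 6050.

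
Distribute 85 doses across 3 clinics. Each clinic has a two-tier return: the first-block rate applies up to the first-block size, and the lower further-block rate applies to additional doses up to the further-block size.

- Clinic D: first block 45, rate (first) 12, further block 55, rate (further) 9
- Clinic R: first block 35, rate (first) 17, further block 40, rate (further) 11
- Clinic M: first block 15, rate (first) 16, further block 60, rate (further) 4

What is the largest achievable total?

1255

Rank every tier by rate: Clinic R/T1 17 > Clinic M/T1 16 > Clinic D/T1 12 > Clinic R/T2 11 > Clinic D/T2 9 > Clinic M/T2 4.
Fill Clinic R T1 block (35 at 17) — 50 left.
Clinic M T1 at 16: fill all 15 — 35 left.
35 remain; put them into Clinic D T1 at 12.
Total = 17×35 + 16×15 + 12×35 = 1255.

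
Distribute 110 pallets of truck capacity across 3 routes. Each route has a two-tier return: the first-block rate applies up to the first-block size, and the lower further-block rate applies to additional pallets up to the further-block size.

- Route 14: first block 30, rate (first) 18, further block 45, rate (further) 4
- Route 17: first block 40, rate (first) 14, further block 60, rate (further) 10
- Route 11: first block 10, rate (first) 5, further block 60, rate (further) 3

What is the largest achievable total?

1500

Order all 6 blocks by rate: Route 14/tier1 18 > Route 17/tier1 14 > Route 17/tier2 10 > Route 11/tier1 5 > Route 14/tier2 4 > Route 11/tier2 3.
Fill Route 14 tier1 block (30 at 18) ; 80 left.
Route 17/tier1 (14): +40 ; 40 left.
40 remain; put them into Route 17 tier2 at 10.
Total = 18×30 + 14×40 + 10×40 = 1500.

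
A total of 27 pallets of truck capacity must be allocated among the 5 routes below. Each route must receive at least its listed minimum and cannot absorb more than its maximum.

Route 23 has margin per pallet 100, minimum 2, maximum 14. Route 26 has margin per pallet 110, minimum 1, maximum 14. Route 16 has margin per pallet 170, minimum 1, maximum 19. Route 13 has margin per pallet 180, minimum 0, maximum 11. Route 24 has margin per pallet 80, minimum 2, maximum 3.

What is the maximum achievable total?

Meeting every minimum uses 2+1+1+0+2 = 6 pallets, leaving 21.
Rank by margin per pallet: Route 13 180 > Route 16 170 > Route 26 110 > Route 23 100 > Route 24 80.
Route 13: +11 to 11 (cap) → 10 left.
Route 16: +10 (room for 18) → 11. Pool exhausted.
Total = 100×2 + 110×1 + 170×11 + 180×11 + 80×2 = 4320.

4320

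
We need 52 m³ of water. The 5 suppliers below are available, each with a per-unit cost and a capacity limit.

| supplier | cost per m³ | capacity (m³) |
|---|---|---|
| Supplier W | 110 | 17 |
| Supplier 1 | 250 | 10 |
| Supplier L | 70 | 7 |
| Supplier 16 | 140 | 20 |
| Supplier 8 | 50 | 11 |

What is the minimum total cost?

5290

Fill from the cheapest supplier first.
Supplier 8 (50): use full 11 → 41 m³ to go.
Supplier L (70): use full 7 → 34 m³ to go.
Take 17 from Supplier W at 110 → need 17 more.
Take 17 from Supplier 16 at 140 to finish.
Supplier 1: unused.
Cost = 11×50 + 7×70 + 17×110 + 17×140 = 5290.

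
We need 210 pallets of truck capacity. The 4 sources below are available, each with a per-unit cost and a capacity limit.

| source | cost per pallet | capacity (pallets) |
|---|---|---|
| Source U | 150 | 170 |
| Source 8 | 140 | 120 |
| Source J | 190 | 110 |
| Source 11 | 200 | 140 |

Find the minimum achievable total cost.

30300

Use sources in increasing cost order.
Source 8 at 140: take all 120 pallets ; 90 still needed.
Take 90 from Source U at 150 to finish.
Source J, Source 11: unused.
Cost = 120×140 + 90×150 = 30300.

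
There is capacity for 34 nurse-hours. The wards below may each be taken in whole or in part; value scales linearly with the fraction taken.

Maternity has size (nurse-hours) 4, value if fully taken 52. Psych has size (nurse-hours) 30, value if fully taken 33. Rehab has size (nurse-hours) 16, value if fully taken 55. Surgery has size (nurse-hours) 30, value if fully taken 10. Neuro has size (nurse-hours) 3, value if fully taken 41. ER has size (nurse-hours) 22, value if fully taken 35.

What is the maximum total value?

165.5

Best value per unit of size first: Neuro 41/3≈13.7, Maternity 52/4≈13, Rehab 55/16≈3.44, ER 35/22≈1.59, Psych 33/30≈1.1, Surgery 10/30≈0.333.
Take all of Neuro (3 nurse-hours, value 41) ; 31 nurse-hours left.
Take all of Maternity (4 nurse-hours, value 52) ; 27 nurse-hours left.
Rehab: take in full, 16 nurse-hours for value 55 ; 11 left.
Only 11 nurse-hours remain; take 11/22 of ER for value 35×11/22 = 17.5.
Total value = 165.5.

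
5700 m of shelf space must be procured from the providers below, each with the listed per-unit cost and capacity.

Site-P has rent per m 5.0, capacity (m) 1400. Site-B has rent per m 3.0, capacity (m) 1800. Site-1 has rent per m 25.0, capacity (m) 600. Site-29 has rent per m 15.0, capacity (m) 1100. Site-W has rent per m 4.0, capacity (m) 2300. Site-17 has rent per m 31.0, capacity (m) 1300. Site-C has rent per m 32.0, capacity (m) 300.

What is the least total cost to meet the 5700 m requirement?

Use providers in increasing cost order.
Site-B at 3.0: take all 1800 m — 3900 still needed.
Site-W (4.0): use full 2300 — 1600 m to go.
Take 1400 from Site-P at 5.0 — need 200 more.
Take 200 from Site-29 at 15.0 to finish.
Site-1, Site-17, Site-C: unused.
Cost = 1800×3.0 + 2300×4.0 + 1400×5.0 + 200×15.0 = 24600.

24600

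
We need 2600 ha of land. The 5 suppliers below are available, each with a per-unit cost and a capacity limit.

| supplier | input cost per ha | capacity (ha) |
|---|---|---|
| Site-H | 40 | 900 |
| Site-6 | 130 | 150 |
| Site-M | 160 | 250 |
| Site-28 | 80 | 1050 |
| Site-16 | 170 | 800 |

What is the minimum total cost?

222000

Fill from the cheapest supplier first.
Site-H (40): use full 900 → 1700 ha to go.
Site-28 at 80: take all 1050 ha → 650 still needed.
Take 150 from Site-6 at 130 → need 500 more.
Site-M at 160: take all 250 ha → 250 still needed.
Site-16 at 170: take 250 of its 800 → requirement met.
Cost = 900×40 + 1050×80 + 150×130 + 250×160 + 250×170 = 222000.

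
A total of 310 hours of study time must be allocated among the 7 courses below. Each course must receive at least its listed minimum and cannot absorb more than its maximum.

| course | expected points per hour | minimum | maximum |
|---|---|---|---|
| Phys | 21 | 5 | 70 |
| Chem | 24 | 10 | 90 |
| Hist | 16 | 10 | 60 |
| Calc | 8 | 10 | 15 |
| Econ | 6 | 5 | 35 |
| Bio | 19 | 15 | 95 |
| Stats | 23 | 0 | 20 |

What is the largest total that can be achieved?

Meeting every minimum uses 5+10+10+10+5+15+0 = 55 hours, leaving 255.
Order the courses by expected points per hour: Chem 24 > Stats 23 > Phys 21 > Bio 19 > Hist 16 > Calc 8 > Econ 6.
Chem: +80 to 90 (cap) ; 175 left.
Stats: +20 to 20 (cap) ; 155 left.
Phys takes 65 more to reach its cap of 70 ; 90 left.
Bio takes 80 more to reach its cap of 95 ; 10 left.
Hist: +10 (room for 50) → 20. Pool exhausted.
Total = 21×70 + 24×90 + 16×20 + 8×10 + 6×5 + 19×95 + 23×20 = 6325.

6325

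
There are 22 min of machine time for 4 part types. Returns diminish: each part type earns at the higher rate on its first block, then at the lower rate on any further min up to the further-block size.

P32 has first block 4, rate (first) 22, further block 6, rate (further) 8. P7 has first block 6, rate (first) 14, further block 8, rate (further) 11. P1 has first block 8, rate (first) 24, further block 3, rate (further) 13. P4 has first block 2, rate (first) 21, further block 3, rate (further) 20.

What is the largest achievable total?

452

Order all 8 blocks by rate: P1/tier1 24 > P32/tier1 22 > P4/tier1 21 > P4/tier2 20 > P7/tier1 14 > P1/tier2 13 > P7/tier2 11 > P32/tier2 8.
Fill P1 tier1 block (8 at 24) — 14 left.
Fill P32 tier1 block (4 at 22) — 10 left.
Fill P4 tier1 block (2 at 21) — 8 left.
P4 tier2 at 20: fill all 3 — 5 left.
P7/tier1: +5 of 6 at 14; pool empty.
Total = 24×8 + 22×4 + 21×2 + 20×3 + 14×5 = 452.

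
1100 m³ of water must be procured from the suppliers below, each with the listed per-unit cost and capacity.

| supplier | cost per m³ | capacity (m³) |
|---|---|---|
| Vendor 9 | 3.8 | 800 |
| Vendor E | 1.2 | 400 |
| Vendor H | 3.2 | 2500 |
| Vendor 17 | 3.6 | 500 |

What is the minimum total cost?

2720

Use suppliers in increasing cost order.
Take 400 from Vendor E at 1.2 — need 700 more.
Take 700 from Vendor H at 3.2 to finish.
Vendor 17, Vendor 9: unused.
Cost = 400×1.2 + 700×3.2 = 2720.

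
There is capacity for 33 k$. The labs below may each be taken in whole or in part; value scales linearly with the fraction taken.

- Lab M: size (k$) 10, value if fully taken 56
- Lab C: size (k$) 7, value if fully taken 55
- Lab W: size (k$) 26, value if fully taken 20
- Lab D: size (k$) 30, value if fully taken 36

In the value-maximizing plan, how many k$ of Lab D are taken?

16

Rank by value-to-size ratio: Lab C 55/7≈7.86, Lab M 56/10≈5.6, Lab D 36/30≈1.2, Lab W 20/26≈0.769.
Take all of Lab C (7 k$, value 55) ; 26 k$ left.
Lab M: take in full, 10 k$ for value 56 ; 16 left.
Only 16 k$ remain; take 16/30 of Lab D for value 36×16/30 = 19.2.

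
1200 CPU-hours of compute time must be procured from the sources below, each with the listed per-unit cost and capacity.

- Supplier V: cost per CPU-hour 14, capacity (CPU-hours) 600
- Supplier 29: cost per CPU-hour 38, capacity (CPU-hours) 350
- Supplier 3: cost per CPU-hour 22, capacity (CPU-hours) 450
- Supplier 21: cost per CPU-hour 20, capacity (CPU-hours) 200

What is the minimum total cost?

21200

Cheapest first:
Supplier V at 14: take all 600 CPU-hours → 600 still needed.
Supplier 21 (20): use full 200 → 400 CPU-hours to go.
Supplier 3 at 22: take 400 of its 450 → requirement met.
Supplier 29: unused.
Cost = 600×14 + 200×20 + 400×22 = 21200.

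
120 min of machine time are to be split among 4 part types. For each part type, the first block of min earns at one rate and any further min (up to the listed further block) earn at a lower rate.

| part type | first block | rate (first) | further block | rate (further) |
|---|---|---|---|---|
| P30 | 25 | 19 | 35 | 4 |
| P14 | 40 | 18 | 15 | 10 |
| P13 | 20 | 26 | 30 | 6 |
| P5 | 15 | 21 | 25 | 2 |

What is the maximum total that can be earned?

2210

Treat each block as its own option and order by rate: P13/first 26 > P5/first 21 > P30/first 19 > P14/first 18 > P14/second 10 > P13/second 6 > P30/second 4 > P5/second 2.
P13/first (26): +20 ; 100 left.
P5/first (21): +15 ; 85 left.
P30 first at 19: fill all 25 ; 60 left.
P14/first (18): +40 ; 20 left.
P14/second (10): +15 ; 5 left.
5 remain; put them into P13 second at 6.
Total = 26×20 + 21×15 + 19×25 + 18×40 + 10×15 + 6×5 = 2210.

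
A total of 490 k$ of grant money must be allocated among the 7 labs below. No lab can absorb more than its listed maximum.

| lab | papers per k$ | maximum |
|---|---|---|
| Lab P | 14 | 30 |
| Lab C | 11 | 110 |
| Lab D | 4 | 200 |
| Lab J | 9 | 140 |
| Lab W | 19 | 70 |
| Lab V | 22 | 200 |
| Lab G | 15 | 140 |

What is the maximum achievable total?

8800

Rank by papers per k$: Lab V 22 > Lab W 19 > Lab G 15 > Lab P 14 > Lab C 11 > Lab J 9 > Lab D 4.
Lab V takes 200 to reach its cap of 200 — 290 left.
Give Lab W 70 to hit its cap of 70 — 220 left.
Give Lab G 140 to hit its cap of 140 — 80 left.
Lab P takes 30 to reach its cap of 30 — 50 left.
Lab C: +50 (room for 110) → 50. Pool exhausted.
Total = 14×30 + 11×50 + 19×70 + 22×200 + 15×140 = 8800.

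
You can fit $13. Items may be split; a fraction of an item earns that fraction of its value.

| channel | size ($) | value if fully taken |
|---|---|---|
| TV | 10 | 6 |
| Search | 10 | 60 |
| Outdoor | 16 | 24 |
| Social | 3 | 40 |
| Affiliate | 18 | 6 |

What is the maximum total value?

Rank by value-to-size ratio: Social 40/3≈13.3, Search 60/10≈6, Outdoor 24/16≈1.5, TV 6/10≈0.6, Affiliate 6/18≈0.333.
Take all of Social (3 $, value 40) ; 10 $ left.
Take all of Search (10 $, value 60) ; 0 $ left.
Total value = 100.

100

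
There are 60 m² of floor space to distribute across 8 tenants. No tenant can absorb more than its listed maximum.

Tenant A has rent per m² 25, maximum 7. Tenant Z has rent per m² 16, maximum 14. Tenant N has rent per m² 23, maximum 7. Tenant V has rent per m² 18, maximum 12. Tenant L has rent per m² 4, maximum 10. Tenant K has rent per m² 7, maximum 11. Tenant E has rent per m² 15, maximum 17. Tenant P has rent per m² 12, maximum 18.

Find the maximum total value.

1067

Highest rent per m² first: Tenant A 25 > Tenant N 23 > Tenant V 18 > Tenant Z 16 > Tenant E 15 > Tenant P 12 > Tenant K 7 > Tenant L 4.
Tenant A: +7 to 7 (cap) ; 53 left.
Give Tenant N 7 to hit its cap of 7 ; 46 left.
Tenant V takes 12 to reach its cap of 12 ; 34 left.
Tenant Z: +14 to 14 (cap) ; 20 left.
Tenant E takes 17 to reach its cap of 17 ; 3 left.
Tenant P has room for 18 but only 3 remain, so it gets 3.
Total = 25×7 + 16×14 + 23×7 + 18×12 + 15×17 + 12×3 = 1067.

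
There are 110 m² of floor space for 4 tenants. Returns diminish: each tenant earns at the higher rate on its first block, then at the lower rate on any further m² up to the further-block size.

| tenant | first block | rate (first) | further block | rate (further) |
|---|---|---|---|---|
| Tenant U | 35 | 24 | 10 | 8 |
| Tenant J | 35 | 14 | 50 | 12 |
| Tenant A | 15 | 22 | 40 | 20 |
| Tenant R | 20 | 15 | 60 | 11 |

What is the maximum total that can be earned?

2270

Treat each block as its own option and order by rate: Tenant U/T1 24 > Tenant A/T1 22 > Tenant A/T2 20 > Tenant R/T1 15 > Tenant J/T1 14 > Tenant J/T2 12 > Tenant R/T2 11 > Tenant U/T2 8.
Tenant U T1 at 24: fill all 35 ; 75 left.
Tenant A T1 at 22: fill all 15 ; 60 left.
Fill Tenant A T2 block (40 at 20) ; 20 left.
Tenant R/T1 (15): +20 ; 0 left.
Total = 24×35 + 22×15 + 20×40 + 15×20 = 2270.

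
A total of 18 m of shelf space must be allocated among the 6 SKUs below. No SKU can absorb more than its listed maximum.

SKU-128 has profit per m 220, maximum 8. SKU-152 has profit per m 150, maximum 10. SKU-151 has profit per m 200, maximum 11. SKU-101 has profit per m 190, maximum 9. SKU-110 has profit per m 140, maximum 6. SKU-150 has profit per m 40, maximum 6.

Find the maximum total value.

Rank by profit per m: SKU-128 220 > SKU-151 200 > SKU-101 190 > SKU-152 150 > SKU-110 140 > SKU-150 40.
SKU-128: +8 to 8 (cap) → 10 left.
SKU-151: +10 (room for 11) → 10. Pool exhausted.
Total = 220×8 + 200×10 = 3760.

3760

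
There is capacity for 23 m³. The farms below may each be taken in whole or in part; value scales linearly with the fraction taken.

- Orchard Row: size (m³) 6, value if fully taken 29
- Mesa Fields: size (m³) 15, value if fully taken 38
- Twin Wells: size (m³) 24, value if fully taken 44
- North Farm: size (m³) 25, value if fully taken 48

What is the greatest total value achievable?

70.84

Best value per unit of size first: Orchard Row 29/6≈4.83, Mesa Fields 38/15≈2.53, North Farm 48/25≈1.92, Twin Wells 44/24≈1.83.
Take all of Orchard Row (6 m³, value 29) — 17 m³ left.
Mesa Fields: take in full, 15 m³ for value 38 — 2 left.
Only 2 m³ remain; take 2/25 of North Farm for value 48×2/25 = 3.84.
Total value = 70.84.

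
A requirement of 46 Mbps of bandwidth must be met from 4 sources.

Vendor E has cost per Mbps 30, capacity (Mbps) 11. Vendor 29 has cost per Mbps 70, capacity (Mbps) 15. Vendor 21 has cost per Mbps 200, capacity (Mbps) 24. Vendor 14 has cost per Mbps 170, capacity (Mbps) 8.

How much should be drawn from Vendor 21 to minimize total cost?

Fill from the cheapest source first.
Vendor E (30): use full 11 → 35 Mbps to go.
Vendor 29 at 70: take all 15 Mbps → 20 still needed.
Take 8 from Vendor 14 at 170 → need 12 more.
Take 12 from Vendor 21 at 200 to finish.

12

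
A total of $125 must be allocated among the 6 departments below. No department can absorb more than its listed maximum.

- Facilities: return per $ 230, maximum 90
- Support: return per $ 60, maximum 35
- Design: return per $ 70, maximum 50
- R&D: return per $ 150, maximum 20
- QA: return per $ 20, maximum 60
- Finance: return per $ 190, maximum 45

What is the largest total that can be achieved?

Order the departments by return per $: Facilities 230 > Finance 190 > R&D 150 > Design 70 > Support 60 > QA 20.
Give Facilities 90 to hit its cap of 90 — 35 left.
Finance: +35 (room for 45) → 35. Pool exhausted.
Total = 230×90 + 190×35 = 27350.

27350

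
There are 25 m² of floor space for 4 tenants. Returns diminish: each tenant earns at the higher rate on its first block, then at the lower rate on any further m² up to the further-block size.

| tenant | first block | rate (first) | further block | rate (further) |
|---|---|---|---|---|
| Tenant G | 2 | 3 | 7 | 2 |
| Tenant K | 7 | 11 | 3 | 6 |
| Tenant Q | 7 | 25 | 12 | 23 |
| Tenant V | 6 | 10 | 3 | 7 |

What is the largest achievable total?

Rank every tier by rate: Tenant Q/first 25 > Tenant Q/second 23 > Tenant K/first 11 > Tenant V/first 10 > Tenant V/second 7 > Tenant K/second 6 > Tenant G/first 3 > Tenant G/second 2.
Tenant Q first at 25: fill all 7 ; 18 left.
Fill Tenant Q second block (12 at 23) ; 6 left.
6 remain; put them into Tenant K first at 11.
Total = 25×7 + 23×12 + 11×6 = 517.

517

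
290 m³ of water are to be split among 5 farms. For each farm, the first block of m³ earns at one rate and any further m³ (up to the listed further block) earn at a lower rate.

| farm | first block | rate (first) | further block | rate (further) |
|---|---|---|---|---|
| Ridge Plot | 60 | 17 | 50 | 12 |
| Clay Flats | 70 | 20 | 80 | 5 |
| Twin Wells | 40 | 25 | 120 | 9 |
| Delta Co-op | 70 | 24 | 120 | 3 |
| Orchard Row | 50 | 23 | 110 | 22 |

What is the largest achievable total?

Rank every tier by rate: Twin Wells/first 25 > Delta Co-op/first 24 > Orchard Row/first 23 > Orchard Row/second 22 > Clay Flats/first 20 > Ridge Plot/first 17 > Ridge Plot/second 12 > Twin Wells/second 9 > Clay Flats/second 5 > Delta Co-op/second 3.
Fill Twin Wells first block (40 at 25) — 250 left.
Delta Co-op first at 24: fill all 70 — 180 left.
Orchard Row first at 23: fill all 50 — 130 left.
Orchard Row second at 22: fill all 110 — 20 left.
20 remain; put them into Clay Flats first at 20.
Total = 25×40 + 24×70 + 23×50 + 22×110 + 20×20 = 6650.

6650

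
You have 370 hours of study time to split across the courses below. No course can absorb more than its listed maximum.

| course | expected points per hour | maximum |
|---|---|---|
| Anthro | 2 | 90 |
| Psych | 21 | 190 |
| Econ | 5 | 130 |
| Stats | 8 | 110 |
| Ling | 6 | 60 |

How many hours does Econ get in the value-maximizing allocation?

10

Rank by expected points per hour: Psych 21 > Stats 8 > Ling 6 > Econ 5 > Anthro 2.
Give Psych 190 to hit its cap of 190 ; 180 left.
Stats: +110 to 110 (cap) ; 70 left.
Ling takes 60 to reach its cap of 60 ; 10 left.
Econ has room for 130 but only 10 remain, so it gets 10.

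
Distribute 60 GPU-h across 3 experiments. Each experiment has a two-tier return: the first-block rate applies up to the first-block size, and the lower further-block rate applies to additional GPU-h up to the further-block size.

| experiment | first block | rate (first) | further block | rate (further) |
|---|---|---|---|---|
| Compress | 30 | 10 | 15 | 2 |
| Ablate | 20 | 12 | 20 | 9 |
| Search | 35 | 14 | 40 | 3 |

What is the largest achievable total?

780

Order all 6 blocks by rate: Search/first 14 > Ablate/first 12 > Compress/first 10 > Ablate/second 9 > Search/second 3 > Compress/second 2.
Fill Search first block (35 at 14) ; 25 left.
Ablate first at 12: fill all 20 ; 5 left.
Compress first at 10: only 5 left, fill 5.
Total = 14×35 + 12×20 + 10×5 = 780.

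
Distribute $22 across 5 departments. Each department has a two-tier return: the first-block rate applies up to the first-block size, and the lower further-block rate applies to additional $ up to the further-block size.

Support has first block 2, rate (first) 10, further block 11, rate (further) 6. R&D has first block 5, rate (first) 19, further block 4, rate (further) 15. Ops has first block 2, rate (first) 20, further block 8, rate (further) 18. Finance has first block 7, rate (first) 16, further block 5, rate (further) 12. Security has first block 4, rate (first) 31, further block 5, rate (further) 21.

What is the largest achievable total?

472

Rank every tier by rate: Security/T1 31 > Security/T2 21 > Ops/T1 20 > R&D/T1 19 > Ops/T2 18 > Finance/T1 16 > R&D/T2 15 > Finance/T2 12 > Support/T1 10 > Support/T2 6.
Security/T1 (31): +4 → 18 left.
Security T2 at 21: fill all 5 → 13 left.
Fill Ops T1 block (2 at 20) → 11 left.
R&D T1 at 19: fill all 5 → 6 left.
Ops T2 at 18: only 6 left, fill 6.
Total = 31×4 + 21×5 + 20×2 + 19×5 + 18×6 = 472.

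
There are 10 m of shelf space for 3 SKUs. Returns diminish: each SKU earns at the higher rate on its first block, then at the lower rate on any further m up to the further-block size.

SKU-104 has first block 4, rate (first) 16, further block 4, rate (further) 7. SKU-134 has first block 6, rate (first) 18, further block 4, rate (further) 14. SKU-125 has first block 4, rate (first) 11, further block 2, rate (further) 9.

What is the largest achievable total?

Treat each block as its own option and order by rate: SKU-134/T1 18 > SKU-104/T1 16 > SKU-134/T2 14 > SKU-125/T1 11 > SKU-125/T2 9 > SKU-104/T2 7.
Fill SKU-134 T1 block (6 at 18) — 4 left.
SKU-104 T1 at 16: fill all 4 — 0 left.
Total = 18×6 + 16×4 = 172.

172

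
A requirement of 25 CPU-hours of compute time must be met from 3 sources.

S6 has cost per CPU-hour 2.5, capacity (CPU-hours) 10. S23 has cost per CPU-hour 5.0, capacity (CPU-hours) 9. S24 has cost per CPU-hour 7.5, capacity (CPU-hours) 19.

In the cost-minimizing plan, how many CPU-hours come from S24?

Use sources in increasing cost order.
Take 10 from S6 at 2.5 ; need 15 more.
Take 9 from S23 at 5.0 ; need 6 more.
S24 at 7.5: take 6 of its 19 ; requirement met.

6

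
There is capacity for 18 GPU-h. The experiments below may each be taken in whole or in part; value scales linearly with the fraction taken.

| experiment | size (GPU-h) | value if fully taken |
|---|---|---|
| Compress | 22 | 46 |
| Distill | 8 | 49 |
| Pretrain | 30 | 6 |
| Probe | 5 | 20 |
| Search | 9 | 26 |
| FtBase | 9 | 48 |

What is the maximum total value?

Rank by value-to-size ratio: Distill 49/8≈6.12, FtBase 48/9≈5.33, Probe 20/5≈4, Search 26/9≈2.89, Compress 46/22≈2.09, Pretrain 6/30≈0.2.
Distill: take in full, 8 GPU-h for value 49 — 10 left.
All 9 GPU-h of FtBase fit (value 48) — 1 remain.
Only 1 GPU-h remain; take 1/5 of Probe for value 20×1/5 = 4.
Total value = 101.

101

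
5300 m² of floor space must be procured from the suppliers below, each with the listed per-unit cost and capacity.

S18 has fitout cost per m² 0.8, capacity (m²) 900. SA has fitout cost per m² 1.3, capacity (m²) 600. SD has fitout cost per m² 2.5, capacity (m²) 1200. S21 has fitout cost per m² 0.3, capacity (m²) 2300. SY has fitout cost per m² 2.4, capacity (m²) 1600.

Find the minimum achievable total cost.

Fill from the cheapest supplier first.
S21 at 0.3: take all 2300 m² → 3000 still needed.
S18 (0.8): use full 900 → 2100 m² to go.
SA at 1.3: take all 600 m² → 1500 still needed.
SY at 2.4: take 1500 of its 1600 → requirement met.
SD: unused.
Cost = 2300×0.3 + 900×0.8 + 600×1.3 + 1500×2.4 = 5790.

5790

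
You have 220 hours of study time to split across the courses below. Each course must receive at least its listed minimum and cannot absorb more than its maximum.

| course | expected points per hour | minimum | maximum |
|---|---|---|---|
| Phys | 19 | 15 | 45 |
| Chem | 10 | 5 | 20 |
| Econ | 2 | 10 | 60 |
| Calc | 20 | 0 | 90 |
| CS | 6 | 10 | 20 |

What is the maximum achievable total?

Meeting every minimum uses 15+5+10+0+10 = 40 hours, leaving 180.
Order the courses by expected points per hour: Calc 20 > Phys 19 > Chem 10 > CS 6 > Econ 2.
Give Calc 90 more to hit its cap of 90 ; 90 left.
Phys: +30 to 45 (cap) ; 60 left.
Chem takes 15 more to reach its cap of 20 ; 45 left.
CS: +10 to 20 (cap) ; 35 left.
Econ: +35 (room for 50) → 45. Pool exhausted.
Total = 19×45 + 10×20 + 2×45 + 20×90 + 6×20 = 3065.

3065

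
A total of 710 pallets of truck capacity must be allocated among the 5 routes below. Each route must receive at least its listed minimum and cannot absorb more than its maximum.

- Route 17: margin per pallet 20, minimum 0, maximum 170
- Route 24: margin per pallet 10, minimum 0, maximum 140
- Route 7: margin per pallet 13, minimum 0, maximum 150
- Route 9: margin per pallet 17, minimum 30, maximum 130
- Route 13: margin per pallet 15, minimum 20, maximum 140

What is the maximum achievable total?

Meeting every minimum uses 0+0+0+30+20 = 50 pallets, leaving 660.
Rank by margin per pallet: Route 17 20 > Route 9 17 > Route 13 15 > Route 7 13 > Route 24 10.
Route 17: +170 to 170 (cap) ; 490 left.
Route 9: +100 to 130 (cap) ; 390 left.
Give Route 13 120 more to hit its cap of 140 ; 270 left.
Route 7: +150 to 150 (cap) ; 120 left.
Route 24 has room for 140 more but only 120 remain, so it gets 120.
Total = 20×170 + 10×120 + 13×150 + 17×130 + 15×140 = 10860.

10860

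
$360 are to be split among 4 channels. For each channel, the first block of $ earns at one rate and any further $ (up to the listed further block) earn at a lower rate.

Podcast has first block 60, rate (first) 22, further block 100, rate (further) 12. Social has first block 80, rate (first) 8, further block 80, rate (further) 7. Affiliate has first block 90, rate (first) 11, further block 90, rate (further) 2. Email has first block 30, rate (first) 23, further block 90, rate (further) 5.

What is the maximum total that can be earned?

4840

Treat each block as its own option and order by rate: Email/tier1 23 > Podcast/tier1 22 > Podcast/tier2 12 > Affiliate/tier1 11 > Social/tier1 8 > Social/tier2 7 > Email/tier2 5 > Affiliate/tier2 2.
Email tier1 at 23: fill all 30 → 330 left.
Fill Podcast tier1 block (60 at 22) → 270 left.
Podcast/tier2 (12): +100 → 170 left.
Affiliate/tier1 (11): +90 → 80 left.
Social/tier1 (8): +80 → 0 left.
Total = 23×30 + 22×60 + 12×100 + 11×90 + 8×80 = 4840.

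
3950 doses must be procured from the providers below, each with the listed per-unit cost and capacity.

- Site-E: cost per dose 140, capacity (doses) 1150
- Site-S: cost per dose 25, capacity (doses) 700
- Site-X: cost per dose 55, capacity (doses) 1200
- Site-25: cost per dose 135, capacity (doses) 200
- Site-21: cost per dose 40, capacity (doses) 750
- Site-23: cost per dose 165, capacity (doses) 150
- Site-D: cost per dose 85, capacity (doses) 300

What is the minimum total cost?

278000

Cheapest first:
Site-S (25): use full 700 → 3250 doses to go.
Take 750 from Site-21 at 40 → need 2500 more.
Take 1200 from Site-X at 55 → need 1300 more.
Take 300 from Site-D at 85 → need 1000 more.
Take 200 from Site-25 at 135 → need 800 more.
Take 800 from Site-E at 140 to finish.
Site-23: unused.
Cost = 700×25 + 750×40 + 1200×55 + 300×85 + 200×135 + 800×140 = 278000.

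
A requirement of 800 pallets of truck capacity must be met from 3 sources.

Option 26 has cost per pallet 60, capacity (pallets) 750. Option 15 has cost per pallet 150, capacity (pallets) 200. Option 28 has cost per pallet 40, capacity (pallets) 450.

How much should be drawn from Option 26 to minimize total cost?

Cheapest first:
Option 28 at 40: take all 450 pallets → 350 still needed.
Option 26 (60): take the remaining 350 → done.
Option 15: unused.

350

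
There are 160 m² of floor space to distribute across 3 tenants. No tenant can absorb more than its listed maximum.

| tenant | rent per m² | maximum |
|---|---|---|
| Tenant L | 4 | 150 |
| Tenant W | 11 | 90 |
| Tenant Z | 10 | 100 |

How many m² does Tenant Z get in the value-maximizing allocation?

70

Order the tenants by rent per m²: Tenant W 11 > Tenant Z 10 > Tenant L 4.
Tenant W takes 90 to reach its cap of 90 → 70 left.
Tenant Z has room for 100 but only 70 remain, so it gets 70.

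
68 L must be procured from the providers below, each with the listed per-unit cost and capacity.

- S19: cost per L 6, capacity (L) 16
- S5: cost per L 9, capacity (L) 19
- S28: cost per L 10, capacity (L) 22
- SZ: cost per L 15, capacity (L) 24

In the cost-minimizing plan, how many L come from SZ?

Fill from the cheapest provider first.
Take 16 from S19 at 6 — need 52 more.
S5 at 9: take all 19 L — 33 still needed.
S28 (10): use full 22 — 11 L to go.
SZ at 15: take 11 of its 24 — requirement met.

11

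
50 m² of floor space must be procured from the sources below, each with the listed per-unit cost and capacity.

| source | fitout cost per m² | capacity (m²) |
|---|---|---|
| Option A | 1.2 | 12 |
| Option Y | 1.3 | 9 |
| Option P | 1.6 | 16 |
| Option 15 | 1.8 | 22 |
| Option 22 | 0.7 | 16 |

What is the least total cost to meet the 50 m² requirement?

Use sources in increasing cost order.
Take 16 from Option 22 at 0.7 → need 34 more.
Option A at 1.2: take all 12 m² → 22 still needed.
Take 9 from Option Y at 1.3 → need 13 more.
Option P at 1.6: take 13 of its 16 → requirement met.
Option 15: unused.
Cost = 16×0.7 + 12×1.2 + 9×1.3 + 13×1.6 = 58.1.

58.1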